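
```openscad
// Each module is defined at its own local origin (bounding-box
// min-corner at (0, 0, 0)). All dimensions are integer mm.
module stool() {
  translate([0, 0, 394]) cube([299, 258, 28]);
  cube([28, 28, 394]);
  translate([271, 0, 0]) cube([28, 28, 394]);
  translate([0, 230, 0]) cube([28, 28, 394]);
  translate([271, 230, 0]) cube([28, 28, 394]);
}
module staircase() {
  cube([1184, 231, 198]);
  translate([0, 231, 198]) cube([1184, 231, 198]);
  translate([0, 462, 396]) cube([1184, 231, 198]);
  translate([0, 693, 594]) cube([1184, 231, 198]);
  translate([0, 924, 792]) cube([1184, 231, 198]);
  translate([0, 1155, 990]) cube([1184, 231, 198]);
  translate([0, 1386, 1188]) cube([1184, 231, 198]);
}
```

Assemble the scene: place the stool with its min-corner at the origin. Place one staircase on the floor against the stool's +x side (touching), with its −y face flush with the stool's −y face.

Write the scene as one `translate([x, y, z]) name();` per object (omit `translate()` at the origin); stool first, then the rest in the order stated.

stool();
translate([299, 0, 0]) staircase();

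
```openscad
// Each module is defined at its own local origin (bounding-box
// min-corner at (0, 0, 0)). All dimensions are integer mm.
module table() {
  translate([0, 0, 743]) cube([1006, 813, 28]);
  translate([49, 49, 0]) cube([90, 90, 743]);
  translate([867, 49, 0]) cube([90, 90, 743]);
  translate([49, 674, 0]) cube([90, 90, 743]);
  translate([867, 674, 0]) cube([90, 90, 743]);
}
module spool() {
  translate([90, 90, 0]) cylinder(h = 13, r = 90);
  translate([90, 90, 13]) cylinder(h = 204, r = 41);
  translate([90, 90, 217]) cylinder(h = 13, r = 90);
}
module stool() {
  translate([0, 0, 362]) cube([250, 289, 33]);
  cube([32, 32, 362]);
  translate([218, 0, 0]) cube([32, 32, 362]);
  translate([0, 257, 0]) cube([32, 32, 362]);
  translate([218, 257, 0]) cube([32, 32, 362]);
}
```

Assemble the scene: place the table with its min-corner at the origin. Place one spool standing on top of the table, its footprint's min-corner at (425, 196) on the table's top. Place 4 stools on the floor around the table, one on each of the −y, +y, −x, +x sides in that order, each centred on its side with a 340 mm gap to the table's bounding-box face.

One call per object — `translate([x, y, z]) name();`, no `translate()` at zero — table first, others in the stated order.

table();
translate([425, 196, 771]) spool();
translate([378, -629, 0]) stool();
translate([378, 1153, 0]) stool();
translate([-590, 262, 0]) stool();
translate([1346, 262, 0]) stool();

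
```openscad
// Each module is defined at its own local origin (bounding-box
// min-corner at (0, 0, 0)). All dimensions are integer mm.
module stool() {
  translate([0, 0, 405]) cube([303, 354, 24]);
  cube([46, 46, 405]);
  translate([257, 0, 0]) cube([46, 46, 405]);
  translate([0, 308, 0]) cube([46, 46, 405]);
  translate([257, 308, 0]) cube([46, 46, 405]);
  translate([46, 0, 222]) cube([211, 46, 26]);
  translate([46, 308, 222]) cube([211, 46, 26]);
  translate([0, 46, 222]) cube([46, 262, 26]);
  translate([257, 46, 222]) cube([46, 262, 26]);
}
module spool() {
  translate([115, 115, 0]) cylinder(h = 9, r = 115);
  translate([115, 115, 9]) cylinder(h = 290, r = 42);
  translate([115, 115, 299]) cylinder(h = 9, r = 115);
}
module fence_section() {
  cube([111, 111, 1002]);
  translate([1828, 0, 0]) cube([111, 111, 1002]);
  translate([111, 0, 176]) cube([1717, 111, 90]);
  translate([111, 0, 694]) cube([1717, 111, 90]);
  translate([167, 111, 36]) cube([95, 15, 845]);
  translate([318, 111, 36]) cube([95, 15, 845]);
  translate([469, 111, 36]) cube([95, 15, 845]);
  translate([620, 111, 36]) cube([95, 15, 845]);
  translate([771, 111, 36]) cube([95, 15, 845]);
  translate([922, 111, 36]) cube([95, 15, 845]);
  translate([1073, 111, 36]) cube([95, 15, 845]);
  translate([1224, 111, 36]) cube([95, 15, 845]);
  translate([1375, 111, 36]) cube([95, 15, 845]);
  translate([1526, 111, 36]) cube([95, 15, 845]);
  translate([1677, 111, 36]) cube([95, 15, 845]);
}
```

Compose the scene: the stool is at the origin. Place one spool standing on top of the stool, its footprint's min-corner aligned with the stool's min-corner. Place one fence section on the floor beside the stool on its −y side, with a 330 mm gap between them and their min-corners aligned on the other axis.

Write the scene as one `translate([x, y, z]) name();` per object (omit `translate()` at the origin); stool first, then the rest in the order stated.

stool();
translate([0, 0, 429]) spool();
translate([0, -456, 0]) fence_section();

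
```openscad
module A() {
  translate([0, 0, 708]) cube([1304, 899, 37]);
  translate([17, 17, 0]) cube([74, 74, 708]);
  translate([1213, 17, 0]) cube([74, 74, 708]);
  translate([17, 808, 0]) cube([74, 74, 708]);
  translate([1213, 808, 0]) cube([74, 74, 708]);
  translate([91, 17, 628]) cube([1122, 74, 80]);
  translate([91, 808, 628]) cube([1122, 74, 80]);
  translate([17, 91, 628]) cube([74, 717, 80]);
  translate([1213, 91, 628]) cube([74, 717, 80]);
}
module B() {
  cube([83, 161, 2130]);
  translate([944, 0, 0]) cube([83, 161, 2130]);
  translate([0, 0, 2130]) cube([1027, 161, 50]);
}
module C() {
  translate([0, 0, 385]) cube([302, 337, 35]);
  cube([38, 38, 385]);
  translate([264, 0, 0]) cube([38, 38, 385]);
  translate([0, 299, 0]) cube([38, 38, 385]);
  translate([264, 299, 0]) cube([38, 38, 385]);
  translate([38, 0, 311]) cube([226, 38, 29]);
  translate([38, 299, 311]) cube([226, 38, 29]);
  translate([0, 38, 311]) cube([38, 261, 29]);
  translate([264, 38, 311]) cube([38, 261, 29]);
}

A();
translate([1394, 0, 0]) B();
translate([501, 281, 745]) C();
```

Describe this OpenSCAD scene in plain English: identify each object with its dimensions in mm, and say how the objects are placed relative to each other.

A is a table with a 1304×899 mm rectangular top, 37 mm thick, top surface at z = 745 mm, supported by four 74×74 mm square legs, each inset 17 mm from the nearest pair of top edges, running from the floor. Four apron rails, 74 mm thick and 80 mm tall, run between adjacent legs with their top edges flush with the underside of the top and their outer faces flush with the legs' outer faces.

B is a rectangular door frame: two vertical jambs of 83×161 mm section, 2130 mm tall, with a clear opening 861 mm wide between their inner faces. A header 50 mm tall and 161 mm deep lies on top of the jambs and spans the full outside width.

C is a four-legged stool. The seat is a 302×337×35 mm slab whose top surface is at z = 420 mm; four square legs, each 38×38 mm in cross-section, run from the floor (z = 0) to the underside of the seat, each flush with a corner of the seat. Four stretchers, 38 mm wide and 29 mm tall, connect adjacent legs with their undersides at z = 311 mm, each running between the inner faces of the legs it joins and aligned with the legs' outer faces on the other axis.

The door frame is on the floor beside the table on its +x side. The stool is on top of the table, centred.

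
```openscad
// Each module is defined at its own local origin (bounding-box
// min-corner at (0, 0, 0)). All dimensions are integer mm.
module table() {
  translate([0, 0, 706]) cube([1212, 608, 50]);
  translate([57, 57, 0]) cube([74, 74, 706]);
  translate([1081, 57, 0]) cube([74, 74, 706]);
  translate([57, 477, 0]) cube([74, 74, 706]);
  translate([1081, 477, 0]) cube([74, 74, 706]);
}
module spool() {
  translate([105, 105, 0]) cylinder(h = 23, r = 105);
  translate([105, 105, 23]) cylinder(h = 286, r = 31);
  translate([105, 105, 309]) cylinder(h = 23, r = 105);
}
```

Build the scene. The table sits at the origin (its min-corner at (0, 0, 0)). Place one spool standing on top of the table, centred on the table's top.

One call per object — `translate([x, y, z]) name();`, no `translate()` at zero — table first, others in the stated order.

table();
translate([501, 199, 756]) spool();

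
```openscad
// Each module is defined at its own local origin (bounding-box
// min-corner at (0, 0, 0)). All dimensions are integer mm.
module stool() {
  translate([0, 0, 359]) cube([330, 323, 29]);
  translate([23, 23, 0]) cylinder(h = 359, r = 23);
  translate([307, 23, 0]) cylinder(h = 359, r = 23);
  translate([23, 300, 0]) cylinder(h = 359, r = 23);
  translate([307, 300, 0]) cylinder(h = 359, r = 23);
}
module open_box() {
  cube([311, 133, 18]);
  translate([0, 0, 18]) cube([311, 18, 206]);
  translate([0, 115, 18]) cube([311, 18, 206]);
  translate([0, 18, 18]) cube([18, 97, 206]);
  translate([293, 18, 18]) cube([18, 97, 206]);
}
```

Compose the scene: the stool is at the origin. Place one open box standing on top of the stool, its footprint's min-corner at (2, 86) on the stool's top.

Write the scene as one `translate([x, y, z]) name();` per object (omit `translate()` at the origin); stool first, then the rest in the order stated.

stool();
translate([2, 86, 388]) open_box();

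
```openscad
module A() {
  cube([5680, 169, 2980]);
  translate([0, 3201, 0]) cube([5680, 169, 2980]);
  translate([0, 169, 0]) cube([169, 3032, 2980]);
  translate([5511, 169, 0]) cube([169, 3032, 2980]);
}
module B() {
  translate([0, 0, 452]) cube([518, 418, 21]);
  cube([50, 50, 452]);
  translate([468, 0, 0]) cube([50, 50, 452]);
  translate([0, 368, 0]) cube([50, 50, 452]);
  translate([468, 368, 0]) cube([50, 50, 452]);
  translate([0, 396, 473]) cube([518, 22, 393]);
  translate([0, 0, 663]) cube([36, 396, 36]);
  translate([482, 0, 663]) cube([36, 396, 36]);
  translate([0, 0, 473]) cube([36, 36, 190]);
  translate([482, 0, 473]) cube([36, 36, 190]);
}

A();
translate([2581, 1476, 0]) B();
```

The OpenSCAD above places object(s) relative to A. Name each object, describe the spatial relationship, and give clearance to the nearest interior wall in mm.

Clearances: x = 2412, y = 1307; minimum 1307 mm.

A is a house frame. B is a chair. The chair sits inside the house frame, centred. The clearance to the nearest interior wall is 1307 mm.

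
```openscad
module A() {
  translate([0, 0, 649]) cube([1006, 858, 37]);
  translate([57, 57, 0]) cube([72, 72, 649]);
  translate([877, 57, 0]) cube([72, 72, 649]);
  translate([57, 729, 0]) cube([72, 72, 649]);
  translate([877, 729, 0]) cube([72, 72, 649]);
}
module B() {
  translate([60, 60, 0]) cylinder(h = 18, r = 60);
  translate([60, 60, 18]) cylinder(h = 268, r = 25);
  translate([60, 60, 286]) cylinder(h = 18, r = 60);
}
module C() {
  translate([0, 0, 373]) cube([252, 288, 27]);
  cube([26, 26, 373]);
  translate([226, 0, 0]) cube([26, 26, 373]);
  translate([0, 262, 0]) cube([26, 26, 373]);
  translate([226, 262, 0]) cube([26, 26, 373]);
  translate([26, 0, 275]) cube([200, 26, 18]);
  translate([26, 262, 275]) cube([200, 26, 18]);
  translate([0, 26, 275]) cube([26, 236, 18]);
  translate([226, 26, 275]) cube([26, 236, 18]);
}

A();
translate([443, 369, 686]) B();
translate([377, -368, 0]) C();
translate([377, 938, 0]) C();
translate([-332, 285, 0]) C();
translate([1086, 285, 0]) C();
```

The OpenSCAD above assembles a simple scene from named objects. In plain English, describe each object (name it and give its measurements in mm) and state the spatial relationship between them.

A is a rectangular dining table. The top is 1006×858×37 mm with its upper surface at z = 686 mm. It stands on four 72×72 mm square legs, each inset 57 mm from the nearest pair of top edges, running from the floor to the underside of the top.

B is a spool: two coaxial disc flanges of radius 60 mm and thickness 18 mm, joined by a core cylinder of radius 25 mm and height 268 mm. The lower flange rests on z = 0 and the three cylinders share a vertical axis.

C is a simple wooden stool: a rectangular seat 252 mm (x) by 288 mm (y), 27 mm thick, top face at z = 400 mm, on four square legs, each 26×26 mm in cross-section. The legs rest on z = 0, each flush with a corner of the seat. Four stretchers, 26 mm wide and 18 mm tall, connect adjacent legs with their undersides at z = 275 mm, each running between the inner faces of the legs it joins and aligned with the legs' outer faces on the other axis.

The spool is on top of the table, centred. Four stools sit around the table at the −y, +y, −x, +x sides.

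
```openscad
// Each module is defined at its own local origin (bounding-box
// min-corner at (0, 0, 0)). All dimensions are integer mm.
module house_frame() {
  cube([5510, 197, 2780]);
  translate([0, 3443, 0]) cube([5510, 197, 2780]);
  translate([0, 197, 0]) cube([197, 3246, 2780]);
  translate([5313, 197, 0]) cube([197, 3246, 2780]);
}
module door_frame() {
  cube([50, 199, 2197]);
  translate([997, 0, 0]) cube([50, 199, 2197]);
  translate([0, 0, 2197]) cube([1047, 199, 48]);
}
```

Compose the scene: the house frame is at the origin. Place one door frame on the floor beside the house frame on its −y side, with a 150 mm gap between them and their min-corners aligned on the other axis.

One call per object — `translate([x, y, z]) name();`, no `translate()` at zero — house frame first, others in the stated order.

house_frame();
translate([0, -349, 0]) door_frame();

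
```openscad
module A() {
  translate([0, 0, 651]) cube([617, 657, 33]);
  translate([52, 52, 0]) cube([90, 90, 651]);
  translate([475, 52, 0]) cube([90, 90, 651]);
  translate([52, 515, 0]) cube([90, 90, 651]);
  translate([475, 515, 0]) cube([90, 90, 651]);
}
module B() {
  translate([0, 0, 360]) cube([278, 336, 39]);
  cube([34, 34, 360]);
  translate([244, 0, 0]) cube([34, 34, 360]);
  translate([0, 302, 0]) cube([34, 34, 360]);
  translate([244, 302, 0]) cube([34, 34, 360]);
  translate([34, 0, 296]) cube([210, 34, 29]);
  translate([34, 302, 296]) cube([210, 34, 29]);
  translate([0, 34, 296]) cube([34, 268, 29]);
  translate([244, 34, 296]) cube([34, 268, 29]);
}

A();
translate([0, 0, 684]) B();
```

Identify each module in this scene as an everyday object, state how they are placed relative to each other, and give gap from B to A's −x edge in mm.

The stool's min-x is at 0; the table's min-x is 0; gap = 0 mm.

A is a table. B is a stool. The stool is on top of the table. The gap from the stool to the table's −x edge is 0 mm.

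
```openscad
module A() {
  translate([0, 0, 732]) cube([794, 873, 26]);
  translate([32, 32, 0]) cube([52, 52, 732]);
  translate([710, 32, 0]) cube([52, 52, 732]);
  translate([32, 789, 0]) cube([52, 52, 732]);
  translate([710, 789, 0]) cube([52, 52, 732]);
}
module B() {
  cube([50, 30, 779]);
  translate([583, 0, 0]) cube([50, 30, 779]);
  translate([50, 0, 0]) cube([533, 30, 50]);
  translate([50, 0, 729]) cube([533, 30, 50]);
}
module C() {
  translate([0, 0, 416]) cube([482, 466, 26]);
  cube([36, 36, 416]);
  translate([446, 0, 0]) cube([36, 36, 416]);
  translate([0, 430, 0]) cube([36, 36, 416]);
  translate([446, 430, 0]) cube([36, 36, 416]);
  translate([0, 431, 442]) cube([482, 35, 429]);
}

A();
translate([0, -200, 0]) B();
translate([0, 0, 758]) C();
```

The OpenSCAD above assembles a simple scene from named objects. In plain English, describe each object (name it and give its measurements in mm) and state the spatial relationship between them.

A is a table: top 794 mm (x) × 873 mm (y), 26 mm thick, upper face at z = 758 mm, on four 52×52 mm square legs, each inset 32 mm from the nearest pair of top edges, running from z = 0 to the bottom of the top.

B is a picture frame with a 533×679 mm rectangular opening (x by z) and a uniform 50 mm border on every side. Frame depth is 30 mm along y. It is built from two vertical stiles running the full outside height and two horizontal rails spanning the gap between the stiles.

C is a chair. The seat is a 482×466×26 mm slab with its top at z = 442 mm, on four 36×36 mm corner legs (flush with the seat edges, standing on z = 0). A flat backrest 35 mm thick, 429 mm tall, spans the full seat width and rises from the seat top along its +y edge, rear face flush with the rear of the seat.

The picture frame is on the floor beside the table on its −y side. The chair is on top of the table.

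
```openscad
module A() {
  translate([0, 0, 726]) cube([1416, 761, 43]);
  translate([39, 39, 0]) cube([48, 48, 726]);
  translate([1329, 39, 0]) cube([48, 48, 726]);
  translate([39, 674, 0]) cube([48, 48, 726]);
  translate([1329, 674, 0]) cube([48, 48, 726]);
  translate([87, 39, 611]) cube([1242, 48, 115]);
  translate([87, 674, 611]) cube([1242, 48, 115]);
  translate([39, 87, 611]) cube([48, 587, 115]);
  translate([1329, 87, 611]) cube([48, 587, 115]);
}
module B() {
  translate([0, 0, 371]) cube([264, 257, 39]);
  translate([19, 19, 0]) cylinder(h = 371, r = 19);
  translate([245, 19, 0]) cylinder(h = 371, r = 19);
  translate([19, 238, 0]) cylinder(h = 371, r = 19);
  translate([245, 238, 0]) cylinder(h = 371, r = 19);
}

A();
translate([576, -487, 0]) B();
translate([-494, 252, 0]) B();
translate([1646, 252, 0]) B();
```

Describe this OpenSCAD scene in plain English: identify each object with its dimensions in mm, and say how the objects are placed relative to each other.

A is a rectangular dining table. The top is 1416×761×43 mm with its upper surface at z = 769 mm. It stands on four 48×48 mm square legs, each inset 39 mm from the nearest pair of top edges, running from the floor to the underside of the top. Four apron rails, 48 mm thick and 115 mm tall, run between adjacent legs with their top edges flush with the underside of the top and their outer faces flush with the legs' outer faces.

B is a four-legged stool. The seat is 264×257 mm, 39 mm thick, top at z = 410 mm. It stands on four round legs, each 38 mm in diameter, from z = 0 to the seat underside, each leg's axis is inset half a diameter from the nearest pair of seat edges (so the leg's bounding box is flush with the corner).

Three stools sit around the table at the −y, −x, +x sides.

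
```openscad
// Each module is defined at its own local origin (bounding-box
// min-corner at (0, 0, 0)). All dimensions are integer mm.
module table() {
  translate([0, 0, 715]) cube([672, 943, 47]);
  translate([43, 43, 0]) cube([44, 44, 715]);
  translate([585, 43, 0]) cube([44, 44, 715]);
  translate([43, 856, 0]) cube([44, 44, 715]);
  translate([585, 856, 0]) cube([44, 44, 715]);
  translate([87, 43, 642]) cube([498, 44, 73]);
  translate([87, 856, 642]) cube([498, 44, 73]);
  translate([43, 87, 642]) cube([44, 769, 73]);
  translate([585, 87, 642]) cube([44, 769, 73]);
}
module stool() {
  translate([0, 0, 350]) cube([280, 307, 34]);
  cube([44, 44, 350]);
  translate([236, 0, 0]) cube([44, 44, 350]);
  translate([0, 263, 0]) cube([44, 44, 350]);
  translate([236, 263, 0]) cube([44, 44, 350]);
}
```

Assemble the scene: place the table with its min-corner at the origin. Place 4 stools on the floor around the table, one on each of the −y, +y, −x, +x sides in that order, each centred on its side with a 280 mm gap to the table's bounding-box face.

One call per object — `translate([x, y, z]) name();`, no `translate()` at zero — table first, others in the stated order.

table();
translate([196, -587, 0]) stool();
translate([196, 1223, 0]) stool();
translate([-560, 318, 0]) stool();
translate([952, 318, 0]) stool();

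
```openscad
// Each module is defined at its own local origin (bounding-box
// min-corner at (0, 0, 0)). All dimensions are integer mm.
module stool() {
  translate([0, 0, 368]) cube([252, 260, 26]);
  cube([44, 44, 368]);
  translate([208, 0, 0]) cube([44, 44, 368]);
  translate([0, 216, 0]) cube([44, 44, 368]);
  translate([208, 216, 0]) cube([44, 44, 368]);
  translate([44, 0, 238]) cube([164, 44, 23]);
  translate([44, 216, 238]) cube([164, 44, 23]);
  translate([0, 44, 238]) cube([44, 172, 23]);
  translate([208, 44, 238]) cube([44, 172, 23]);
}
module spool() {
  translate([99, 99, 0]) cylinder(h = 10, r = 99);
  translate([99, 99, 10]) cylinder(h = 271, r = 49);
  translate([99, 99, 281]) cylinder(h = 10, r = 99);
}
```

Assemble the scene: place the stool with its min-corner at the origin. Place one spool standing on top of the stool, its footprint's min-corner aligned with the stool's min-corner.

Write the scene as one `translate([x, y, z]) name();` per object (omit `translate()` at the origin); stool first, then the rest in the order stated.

stool();
translate([0, 0, 394]) spool();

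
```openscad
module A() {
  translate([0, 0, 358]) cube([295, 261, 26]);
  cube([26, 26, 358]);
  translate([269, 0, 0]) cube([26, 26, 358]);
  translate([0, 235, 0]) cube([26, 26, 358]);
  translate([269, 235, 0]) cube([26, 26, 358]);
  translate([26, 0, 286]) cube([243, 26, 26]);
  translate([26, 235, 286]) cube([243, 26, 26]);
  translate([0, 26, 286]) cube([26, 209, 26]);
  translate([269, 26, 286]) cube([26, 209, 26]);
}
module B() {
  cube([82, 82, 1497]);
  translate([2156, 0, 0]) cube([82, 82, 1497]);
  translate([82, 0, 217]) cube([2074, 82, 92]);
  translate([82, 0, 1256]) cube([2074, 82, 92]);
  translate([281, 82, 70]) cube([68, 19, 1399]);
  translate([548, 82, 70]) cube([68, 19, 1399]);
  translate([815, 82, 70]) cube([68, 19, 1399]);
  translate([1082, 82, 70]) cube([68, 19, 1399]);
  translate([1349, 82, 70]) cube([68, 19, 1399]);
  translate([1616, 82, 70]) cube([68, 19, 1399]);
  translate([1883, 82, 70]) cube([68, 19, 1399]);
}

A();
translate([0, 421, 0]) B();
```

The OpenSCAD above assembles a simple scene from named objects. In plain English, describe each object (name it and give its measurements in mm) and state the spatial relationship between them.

A is a simple wooden stool: a rectangular seat 295 mm (x) by 261 mm (y), 26 mm thick, top face at z = 384 mm, on four square legs, each 26×26 mm in cross-section. The legs rest on z = 0, each flush with a corner of the seat. Four stretchers, 26 mm wide and 26 mm tall, connect adjacent legs with their undersides at z = 286 mm, each running between the inner faces of the legs it joins and aligned with the legs' outer faces on the other axis.

B is a fence section. Two 82×82 mm posts, 1497 mm tall, stand on the floor with a clear span of 2074 mm between their inner faces. Two horizontal rails of 82×92 mm section span the gap between the posts with their undersides at z = 217 mm and z = 1256 mm, flush with the posts' −y face. 7 pickets, each 68 mm wide, 19 mm thick and 1399 mm tall, are fixed to the +y face of the rails with their bottoms at z = 70 mm, evenly spaced across the span with equal gaps (rounded down to the nearest mm) at the −x end and between each pair — any rounding remainder accumulates at the +x end.

The fence section is on the floor beside the stool on its +y side.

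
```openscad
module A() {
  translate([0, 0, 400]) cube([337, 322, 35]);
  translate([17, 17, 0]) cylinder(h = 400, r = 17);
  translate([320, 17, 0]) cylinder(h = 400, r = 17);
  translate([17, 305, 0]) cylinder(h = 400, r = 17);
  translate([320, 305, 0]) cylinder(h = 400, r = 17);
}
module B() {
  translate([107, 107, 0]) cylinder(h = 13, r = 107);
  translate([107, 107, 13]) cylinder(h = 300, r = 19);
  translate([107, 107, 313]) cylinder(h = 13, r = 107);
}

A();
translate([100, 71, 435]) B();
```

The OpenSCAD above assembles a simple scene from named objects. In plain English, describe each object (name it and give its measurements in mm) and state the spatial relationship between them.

A is a simple wooden stool: a rectangular seat 337 mm (x) by 322 mm (y), 35 mm thick, top face at z = 435 mm, on four round legs, each 34 mm in diameter. The legs rest on z = 0, each leg's axis is inset half a diameter from the nearest pair of seat edges (so the leg's bounding box is flush with the corner).

B is a spool: two coaxial disc flanges of radius 107 mm and thickness 13 mm, joined by a core cylinder of radius 19 mm and height 300 mm. The lower flange rests on z = 0 and the three cylinders share a vertical axis.

The spool is on top of the stool.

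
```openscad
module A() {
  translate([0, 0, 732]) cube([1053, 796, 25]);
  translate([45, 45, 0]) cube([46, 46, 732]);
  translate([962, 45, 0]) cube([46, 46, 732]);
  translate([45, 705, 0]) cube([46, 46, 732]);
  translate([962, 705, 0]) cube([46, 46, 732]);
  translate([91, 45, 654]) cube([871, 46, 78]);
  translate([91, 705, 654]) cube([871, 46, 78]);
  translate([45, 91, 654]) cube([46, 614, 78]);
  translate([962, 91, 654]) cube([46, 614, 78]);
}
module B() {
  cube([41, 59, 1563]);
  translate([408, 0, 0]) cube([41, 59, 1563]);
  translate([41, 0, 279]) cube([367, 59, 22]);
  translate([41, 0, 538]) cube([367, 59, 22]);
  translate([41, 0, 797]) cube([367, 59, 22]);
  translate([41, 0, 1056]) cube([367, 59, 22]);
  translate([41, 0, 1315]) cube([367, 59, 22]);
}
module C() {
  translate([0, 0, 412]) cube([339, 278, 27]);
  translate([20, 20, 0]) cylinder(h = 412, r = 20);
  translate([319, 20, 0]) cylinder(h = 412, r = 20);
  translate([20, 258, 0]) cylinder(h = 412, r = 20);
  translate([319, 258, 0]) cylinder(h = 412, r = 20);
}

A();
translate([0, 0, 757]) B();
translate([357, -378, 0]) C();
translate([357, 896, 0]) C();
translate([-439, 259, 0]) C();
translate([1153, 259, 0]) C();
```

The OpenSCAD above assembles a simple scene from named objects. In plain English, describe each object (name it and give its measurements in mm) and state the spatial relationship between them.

A is a table with a 1053×796 mm rectangular top, 25 mm thick, top surface at z = 757 mm, supported by four 46×46 mm square legs, each inset 45 mm from the nearest pair of top edges, running from the floor. Four apron rails, 46 mm thick and 78 mm tall, run between adjacent legs with their top edges flush with the underside of the top and their outer faces flush with the legs' outer faces.

B is a straight ladder. Two 41×59 mm vertical rails, 1563 mm tall, stand 449 mm apart (outside-to-outside) with their front faces coplanar on the −y side. 5 rungs, each 59 mm deep and 22 mm tall, span between the inner faces of the rails, front faces flush with the rails. The lowest rung's underside is at z = 279 mm and rungs are spaced 259 mm apart (underside to underside).

C is a simple wooden stool: a rectangular seat 339 mm (x) by 278 mm (y), 27 mm thick, top face at z = 439 mm, on four round legs, each 40 mm in diameter. The legs rest on z = 0, each leg's axis is inset half a diameter from the nearest pair of seat edges (so the leg's bounding box is flush with the corner).

The ladder is on top of the table. Four stools sit around the table at the −y, +y, −x, +x sides.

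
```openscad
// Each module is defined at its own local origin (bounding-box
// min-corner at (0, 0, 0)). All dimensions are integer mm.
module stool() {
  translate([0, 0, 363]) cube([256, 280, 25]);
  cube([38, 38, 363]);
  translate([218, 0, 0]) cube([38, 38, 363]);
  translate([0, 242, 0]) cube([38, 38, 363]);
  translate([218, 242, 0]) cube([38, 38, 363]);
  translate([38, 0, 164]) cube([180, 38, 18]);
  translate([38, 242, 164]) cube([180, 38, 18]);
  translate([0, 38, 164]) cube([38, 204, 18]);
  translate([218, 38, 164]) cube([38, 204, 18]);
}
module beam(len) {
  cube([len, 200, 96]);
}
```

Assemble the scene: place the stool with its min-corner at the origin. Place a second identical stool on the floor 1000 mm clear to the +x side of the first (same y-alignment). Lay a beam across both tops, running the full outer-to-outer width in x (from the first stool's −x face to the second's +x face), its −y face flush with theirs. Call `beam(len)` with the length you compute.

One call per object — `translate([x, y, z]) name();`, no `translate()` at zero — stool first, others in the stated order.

stool();
translate([1256, 0, 0]) stool();
translate([0, 0, 388]) beam(1512);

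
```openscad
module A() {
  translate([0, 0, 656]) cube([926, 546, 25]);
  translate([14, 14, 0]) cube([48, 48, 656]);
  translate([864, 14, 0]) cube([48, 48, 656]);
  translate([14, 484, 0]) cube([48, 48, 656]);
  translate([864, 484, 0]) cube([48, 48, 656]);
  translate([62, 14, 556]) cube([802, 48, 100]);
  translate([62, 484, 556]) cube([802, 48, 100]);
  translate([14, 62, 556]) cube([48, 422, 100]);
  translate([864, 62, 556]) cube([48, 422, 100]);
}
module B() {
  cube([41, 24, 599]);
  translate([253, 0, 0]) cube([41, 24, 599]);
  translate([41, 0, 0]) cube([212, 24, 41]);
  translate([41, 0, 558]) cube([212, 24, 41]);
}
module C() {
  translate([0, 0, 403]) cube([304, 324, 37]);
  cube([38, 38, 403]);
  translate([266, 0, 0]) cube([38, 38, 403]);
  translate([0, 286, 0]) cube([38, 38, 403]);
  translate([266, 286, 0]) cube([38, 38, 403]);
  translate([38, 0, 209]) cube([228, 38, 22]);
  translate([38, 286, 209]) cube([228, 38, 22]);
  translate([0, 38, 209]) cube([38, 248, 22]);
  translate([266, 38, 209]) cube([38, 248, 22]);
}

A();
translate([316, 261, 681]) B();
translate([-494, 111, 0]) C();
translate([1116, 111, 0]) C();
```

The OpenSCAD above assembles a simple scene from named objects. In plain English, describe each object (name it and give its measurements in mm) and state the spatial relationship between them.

A is a rectangular dining table. The top is 926×546×25 mm with its upper surface at z = 681 mm. It stands on four 48×48 mm square legs, each inset 14 mm from the nearest pair of top edges, running from the floor to the underside of the top. Four apron rails, 48 mm thick and 100 mm tall, run between adjacent legs with their top edges flush with the underside of the top and their outer faces flush with the legs' outer faces.

B is a picture frame with a 212×517 mm rectangular opening (x by z) and a uniform 41 mm border on every side. Frame depth is 24 mm along y. It is built from two vertical stiles running the full outside height and two horizontal rails spanning the gap between the stiles.

C is a four-legged stool. The seat is 304×324 mm, 37 mm thick, top at z = 440 mm. It stands on four square legs, each 38×38 mm in cross-section, from z = 0 to the seat underside, each flush with a corner of the seat. Four stretchers, 38 mm wide and 22 mm tall, connect adjacent legs with their undersides at z = 209 mm, each running between the inner faces of the legs it joins and aligned with the legs' outer faces on the other axis.

The picture frame is on top of the table, centred. Two stools sit around the table at the −x, +x sides.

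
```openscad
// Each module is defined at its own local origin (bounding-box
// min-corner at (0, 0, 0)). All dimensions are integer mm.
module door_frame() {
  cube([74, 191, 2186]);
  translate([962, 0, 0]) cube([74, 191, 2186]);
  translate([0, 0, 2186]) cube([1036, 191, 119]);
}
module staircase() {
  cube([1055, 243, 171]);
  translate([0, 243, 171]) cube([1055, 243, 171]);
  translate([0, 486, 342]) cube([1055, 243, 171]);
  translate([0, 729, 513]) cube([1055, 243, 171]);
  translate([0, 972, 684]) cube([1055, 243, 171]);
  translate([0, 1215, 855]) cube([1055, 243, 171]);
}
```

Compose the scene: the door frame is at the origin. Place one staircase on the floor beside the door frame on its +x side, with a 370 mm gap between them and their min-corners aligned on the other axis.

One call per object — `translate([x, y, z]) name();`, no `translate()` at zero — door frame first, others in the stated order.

door_frame();
translate([1406, 0, 0]) staircase();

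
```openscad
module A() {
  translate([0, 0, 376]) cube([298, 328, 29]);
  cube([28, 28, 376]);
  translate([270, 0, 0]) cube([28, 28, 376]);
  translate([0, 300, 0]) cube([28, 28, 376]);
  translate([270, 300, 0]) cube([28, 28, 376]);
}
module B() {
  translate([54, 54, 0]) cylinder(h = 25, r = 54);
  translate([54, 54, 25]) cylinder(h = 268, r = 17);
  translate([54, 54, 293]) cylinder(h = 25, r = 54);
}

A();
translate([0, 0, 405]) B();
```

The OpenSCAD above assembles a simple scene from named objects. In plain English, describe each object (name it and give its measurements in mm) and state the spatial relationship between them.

A is a four-legged stool. The seat is a 298×328×29 mm slab whose top surface is at z = 405 mm; four square legs, each 28×28 mm in cross-section, run from the floor (z = 0) to the underside of the seat, each flush with a corner of the seat.

B is a spool: two coaxial disc flanges of radius 54 mm and thickness 25 mm, joined by a core cylinder of radius 17 mm and height 268 mm. The lower flange rests on z = 0 and the three cylinders share a vertical axis.

The spool is on top of the stool.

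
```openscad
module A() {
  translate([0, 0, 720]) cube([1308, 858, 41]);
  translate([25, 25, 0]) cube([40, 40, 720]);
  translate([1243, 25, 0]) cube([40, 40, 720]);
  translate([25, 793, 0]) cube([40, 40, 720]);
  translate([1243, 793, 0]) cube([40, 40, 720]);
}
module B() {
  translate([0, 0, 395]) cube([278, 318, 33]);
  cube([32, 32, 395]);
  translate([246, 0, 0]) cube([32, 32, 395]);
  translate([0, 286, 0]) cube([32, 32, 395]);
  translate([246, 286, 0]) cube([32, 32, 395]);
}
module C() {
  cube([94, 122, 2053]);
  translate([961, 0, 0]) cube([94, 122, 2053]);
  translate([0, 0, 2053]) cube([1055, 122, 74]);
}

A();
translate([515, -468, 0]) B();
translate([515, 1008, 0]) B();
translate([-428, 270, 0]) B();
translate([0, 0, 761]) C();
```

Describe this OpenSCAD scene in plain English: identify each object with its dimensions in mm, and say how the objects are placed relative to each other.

A is a table with a 1308×858 mm rectangular top, 41 mm thick, top surface at z = 761 mm, supported by four 40×40 mm square legs, each inset 25 mm from the nearest pair of top edges, running from the floor.

B is a simple wooden stool: a rectangular seat 278 mm (x) by 318 mm (y), 33 mm thick, top face at z = 428 mm, on four square legs, each 32×32 mm in cross-section. The legs rest on z = 0, each flush with a corner of the seat.

C is a rectangular door frame: two vertical jambs of 94×122 mm section, 2053 mm tall, with a clear opening 867 mm wide between their inner faces. A header 74 mm tall and 122 mm deep lies on top of the jambs and spans the full outside width.

Three stools sit around the table at the −y, +y, −x sides. The door frame is on top of the table.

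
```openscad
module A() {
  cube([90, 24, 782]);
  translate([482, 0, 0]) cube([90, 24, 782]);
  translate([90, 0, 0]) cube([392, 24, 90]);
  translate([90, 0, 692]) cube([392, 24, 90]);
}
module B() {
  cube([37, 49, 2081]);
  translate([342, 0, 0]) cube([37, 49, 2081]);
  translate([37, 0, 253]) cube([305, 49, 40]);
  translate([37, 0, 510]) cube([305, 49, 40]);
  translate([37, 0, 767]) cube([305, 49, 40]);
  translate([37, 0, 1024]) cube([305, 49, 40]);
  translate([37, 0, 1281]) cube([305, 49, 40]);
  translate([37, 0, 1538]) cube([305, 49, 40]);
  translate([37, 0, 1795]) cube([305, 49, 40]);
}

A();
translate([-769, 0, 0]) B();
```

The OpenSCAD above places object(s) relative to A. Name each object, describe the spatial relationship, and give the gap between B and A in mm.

A is a picture frame. B is a ladder. The ladder is on the floor beside the picture frame on its −x side. The gap between the ladder and the picture frame is 390 mm.

The ladder's nearest face is 390 mm from the picture frame's −x face.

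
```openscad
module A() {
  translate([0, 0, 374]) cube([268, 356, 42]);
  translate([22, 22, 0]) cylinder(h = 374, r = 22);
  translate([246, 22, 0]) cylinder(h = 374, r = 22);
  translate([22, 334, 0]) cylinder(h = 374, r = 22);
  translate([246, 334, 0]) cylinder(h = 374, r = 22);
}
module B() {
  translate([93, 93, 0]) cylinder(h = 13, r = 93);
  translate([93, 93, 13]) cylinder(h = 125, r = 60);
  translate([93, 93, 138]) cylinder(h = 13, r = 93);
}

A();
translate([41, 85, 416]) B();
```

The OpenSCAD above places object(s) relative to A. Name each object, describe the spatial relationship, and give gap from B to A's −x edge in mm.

The spool's min-x is at 41; the stool's min-x is 0; gap = 41 mm.

A is a stool. B is a spool. The spool is on top of the stool, centred. The gap from the spool to the stool's −x edge is 41 mm.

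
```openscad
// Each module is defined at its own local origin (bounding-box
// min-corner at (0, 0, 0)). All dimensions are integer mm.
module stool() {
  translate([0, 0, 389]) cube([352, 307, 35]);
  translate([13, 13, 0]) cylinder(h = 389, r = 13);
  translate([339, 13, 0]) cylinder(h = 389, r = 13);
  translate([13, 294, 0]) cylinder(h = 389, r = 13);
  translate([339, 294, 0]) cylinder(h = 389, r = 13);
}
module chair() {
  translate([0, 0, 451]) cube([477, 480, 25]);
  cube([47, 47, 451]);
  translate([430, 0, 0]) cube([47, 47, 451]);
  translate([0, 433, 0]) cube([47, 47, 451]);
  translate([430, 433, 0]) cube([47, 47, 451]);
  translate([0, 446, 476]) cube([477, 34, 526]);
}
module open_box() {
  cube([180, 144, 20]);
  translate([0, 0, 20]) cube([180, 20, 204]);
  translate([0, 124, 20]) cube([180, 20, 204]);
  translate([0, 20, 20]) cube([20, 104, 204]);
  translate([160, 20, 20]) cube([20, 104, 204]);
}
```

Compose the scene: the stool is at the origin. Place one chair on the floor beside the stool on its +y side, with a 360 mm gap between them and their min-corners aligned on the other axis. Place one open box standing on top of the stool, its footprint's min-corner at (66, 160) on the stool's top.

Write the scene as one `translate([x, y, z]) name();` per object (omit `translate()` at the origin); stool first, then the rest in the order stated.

stool();
translate([0, 667, 0]) chair();
translate([66, 160, 424]) open_box();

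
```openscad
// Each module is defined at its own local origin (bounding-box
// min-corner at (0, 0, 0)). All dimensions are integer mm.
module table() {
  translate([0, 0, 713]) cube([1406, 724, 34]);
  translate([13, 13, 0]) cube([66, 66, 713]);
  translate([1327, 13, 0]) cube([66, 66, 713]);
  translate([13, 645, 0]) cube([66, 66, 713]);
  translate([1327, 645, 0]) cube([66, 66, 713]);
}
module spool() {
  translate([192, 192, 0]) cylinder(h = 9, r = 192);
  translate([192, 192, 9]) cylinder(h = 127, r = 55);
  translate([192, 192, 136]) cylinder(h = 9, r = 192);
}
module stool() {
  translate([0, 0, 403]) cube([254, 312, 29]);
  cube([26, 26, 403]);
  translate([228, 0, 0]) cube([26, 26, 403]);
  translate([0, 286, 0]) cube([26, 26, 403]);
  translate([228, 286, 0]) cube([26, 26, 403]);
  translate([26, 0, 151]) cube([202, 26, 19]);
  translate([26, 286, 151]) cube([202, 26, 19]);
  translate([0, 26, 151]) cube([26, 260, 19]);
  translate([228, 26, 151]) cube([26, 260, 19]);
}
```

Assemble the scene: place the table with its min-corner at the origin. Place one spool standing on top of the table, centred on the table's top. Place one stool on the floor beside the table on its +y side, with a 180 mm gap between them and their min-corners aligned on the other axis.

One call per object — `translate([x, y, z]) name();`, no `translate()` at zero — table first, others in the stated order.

table();
translate([511, 170, 747]) spool();
translate([0, 904, 0]) stool();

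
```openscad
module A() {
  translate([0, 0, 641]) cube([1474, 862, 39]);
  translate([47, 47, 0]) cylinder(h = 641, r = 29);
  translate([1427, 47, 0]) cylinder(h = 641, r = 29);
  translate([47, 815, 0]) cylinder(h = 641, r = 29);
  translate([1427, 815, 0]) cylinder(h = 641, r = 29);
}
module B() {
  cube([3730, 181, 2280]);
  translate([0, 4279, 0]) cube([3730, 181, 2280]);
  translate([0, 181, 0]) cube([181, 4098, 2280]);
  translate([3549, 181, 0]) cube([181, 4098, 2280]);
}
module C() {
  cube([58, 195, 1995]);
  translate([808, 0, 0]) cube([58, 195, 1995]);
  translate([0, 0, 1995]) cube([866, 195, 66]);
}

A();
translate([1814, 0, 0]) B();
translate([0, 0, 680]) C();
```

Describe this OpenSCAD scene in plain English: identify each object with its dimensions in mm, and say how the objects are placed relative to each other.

A is a table with a 1474×862 mm rectangular top, 39 mm thick, top surface at z = 680 mm, supported by four round legs of 58 mm diameter, each leg's bounding box inset 18 mm from the nearest pair of top edges, running from the floor.

B is a box-shaped house frame (walls only): outside footprint 3730×4460 mm, wall height 2280 mm, wall thickness 181 mm. The two y-facing walls run the full x-width; the two x-facing walls fit between the inner faces of the y-facing walls.

C is a rectangular door frame: two vertical jambs of 58×195 mm section, 1995 mm tall, with a clear opening 750 mm wide between their inner faces. A header 66 mm tall and 195 mm deep lies on top of the jambs and spans the full outside width.

The house frame is on the floor beside the table on its +x side. The door frame is on top of the table.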